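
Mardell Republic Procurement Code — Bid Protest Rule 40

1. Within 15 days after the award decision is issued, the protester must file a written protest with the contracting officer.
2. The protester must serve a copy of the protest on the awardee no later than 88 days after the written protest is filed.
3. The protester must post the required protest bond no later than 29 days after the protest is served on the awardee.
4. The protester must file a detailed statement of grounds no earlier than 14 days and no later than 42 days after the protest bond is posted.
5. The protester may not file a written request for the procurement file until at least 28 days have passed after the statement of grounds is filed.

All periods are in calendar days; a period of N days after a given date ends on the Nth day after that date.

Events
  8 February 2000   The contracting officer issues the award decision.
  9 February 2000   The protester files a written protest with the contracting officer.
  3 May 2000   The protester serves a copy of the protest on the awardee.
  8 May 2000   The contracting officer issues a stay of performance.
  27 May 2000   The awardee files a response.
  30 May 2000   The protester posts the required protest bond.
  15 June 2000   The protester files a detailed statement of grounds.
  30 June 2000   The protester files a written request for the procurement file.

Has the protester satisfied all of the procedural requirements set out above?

No

(1) due by 8 February 2000 + 15 days = 23 February 2000; 9 February 2000 is within that limit.
(2) due by 9 February 2000 + 88 days = 7 May 2000; 3 May 2000 is within that limit.
(3) due by 3 May 2000 + 29 days = 1 June 2000; done 30 May 2000 — timely.
(4) the permitted window runs from 30 May 2000 + 14 = 13 June 2000 to 30 May 2000 + 42 = 11 July 2000; done 15 June 2000, which is between those dates.
(5) permitted from 15 June 2000 + 28 days = 13 July 2000 onward; done 30 June 2000 — 13 days too early.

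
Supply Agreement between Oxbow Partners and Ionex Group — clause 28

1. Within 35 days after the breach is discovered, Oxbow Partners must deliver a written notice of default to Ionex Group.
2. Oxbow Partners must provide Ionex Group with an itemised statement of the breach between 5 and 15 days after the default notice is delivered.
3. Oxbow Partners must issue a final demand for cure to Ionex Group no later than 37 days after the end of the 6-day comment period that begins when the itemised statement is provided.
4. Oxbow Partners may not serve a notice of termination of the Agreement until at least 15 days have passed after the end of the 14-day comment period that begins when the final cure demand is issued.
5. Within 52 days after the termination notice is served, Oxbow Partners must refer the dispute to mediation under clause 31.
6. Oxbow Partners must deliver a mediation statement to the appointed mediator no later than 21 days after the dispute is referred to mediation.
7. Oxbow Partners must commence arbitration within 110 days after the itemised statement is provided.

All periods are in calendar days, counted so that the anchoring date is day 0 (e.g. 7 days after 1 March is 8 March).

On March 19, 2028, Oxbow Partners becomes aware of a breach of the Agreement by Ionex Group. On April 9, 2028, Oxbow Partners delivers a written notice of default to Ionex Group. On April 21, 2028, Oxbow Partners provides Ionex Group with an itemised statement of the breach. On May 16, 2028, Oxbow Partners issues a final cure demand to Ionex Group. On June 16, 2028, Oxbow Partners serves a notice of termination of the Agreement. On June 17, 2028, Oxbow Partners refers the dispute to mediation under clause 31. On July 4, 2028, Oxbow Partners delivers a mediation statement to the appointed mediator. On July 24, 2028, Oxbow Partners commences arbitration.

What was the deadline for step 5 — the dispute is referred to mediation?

August 7, 2028

Step 5 runs from June 16, 2028, when the termination notice is served. 52 days after June 16, 2028 is August 7, 2028.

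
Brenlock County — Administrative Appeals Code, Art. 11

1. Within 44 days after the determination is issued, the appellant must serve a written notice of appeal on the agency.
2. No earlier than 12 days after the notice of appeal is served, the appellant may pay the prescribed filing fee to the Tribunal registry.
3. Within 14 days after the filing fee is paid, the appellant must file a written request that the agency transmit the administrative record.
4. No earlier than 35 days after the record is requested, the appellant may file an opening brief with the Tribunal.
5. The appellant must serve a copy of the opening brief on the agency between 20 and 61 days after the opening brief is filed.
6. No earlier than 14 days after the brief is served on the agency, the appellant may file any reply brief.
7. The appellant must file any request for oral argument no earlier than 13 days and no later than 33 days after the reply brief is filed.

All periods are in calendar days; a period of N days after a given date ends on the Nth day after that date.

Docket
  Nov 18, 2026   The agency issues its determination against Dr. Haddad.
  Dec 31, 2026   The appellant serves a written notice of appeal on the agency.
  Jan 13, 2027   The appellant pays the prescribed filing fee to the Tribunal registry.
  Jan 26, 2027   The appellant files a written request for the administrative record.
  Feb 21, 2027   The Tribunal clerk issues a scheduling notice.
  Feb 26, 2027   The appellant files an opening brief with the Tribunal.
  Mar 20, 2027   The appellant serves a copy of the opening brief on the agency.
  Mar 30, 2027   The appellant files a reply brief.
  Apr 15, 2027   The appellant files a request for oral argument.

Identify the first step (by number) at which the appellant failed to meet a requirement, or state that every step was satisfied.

Step 4

Step 1: 44 days after Nov 18, 2026 (when the determination is issued) is Jan 1, 2027; Dec 31, 2026 is within that limit.
Step 2: the earliest permitted date is 12 days after Dec 31, 2026 (when the notice of appeal is served), i.e. Jan 12, 2027; done Jan 13, 2027, after the minimum wait.
Step 3: 14 days after Jan 13, 2027 (when the filing fee is paid) is Jan 27, 2027; Jan 26, 2027 is within that limit.
Step 4: the earliest permitted date is 35 days after Jan 26, 2027 (when the record is requested), i.e. Mar 2, 2027; Feb 26, 2027 is 4 days before the earliest permitted date.
No need to go further; step 4 was not satisfied.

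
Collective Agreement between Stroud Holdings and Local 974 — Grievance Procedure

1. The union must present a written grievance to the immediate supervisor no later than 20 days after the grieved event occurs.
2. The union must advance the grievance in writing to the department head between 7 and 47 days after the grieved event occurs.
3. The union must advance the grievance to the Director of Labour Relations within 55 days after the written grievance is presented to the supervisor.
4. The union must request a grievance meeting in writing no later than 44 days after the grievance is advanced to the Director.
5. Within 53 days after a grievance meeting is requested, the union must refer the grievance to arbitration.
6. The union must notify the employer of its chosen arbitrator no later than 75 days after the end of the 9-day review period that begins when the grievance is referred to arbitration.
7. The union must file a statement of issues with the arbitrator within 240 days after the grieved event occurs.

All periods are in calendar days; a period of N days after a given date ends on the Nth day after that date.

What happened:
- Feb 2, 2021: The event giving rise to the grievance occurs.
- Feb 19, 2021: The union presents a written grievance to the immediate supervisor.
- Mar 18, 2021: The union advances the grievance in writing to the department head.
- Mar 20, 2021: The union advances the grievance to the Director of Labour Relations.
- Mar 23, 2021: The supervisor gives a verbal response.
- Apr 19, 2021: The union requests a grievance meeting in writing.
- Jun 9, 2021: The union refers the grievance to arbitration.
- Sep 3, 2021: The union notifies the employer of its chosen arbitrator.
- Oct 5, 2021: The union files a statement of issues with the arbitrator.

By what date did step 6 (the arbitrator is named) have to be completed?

The grievance is referred to arbitration on Jun 9, 2021; the 9-day review period therefore ends Jun 18, 2021, and step 6 runs from that date. 75 days after Jun 18, 2021 is Sep 1, 2021.

Sep 1, 2021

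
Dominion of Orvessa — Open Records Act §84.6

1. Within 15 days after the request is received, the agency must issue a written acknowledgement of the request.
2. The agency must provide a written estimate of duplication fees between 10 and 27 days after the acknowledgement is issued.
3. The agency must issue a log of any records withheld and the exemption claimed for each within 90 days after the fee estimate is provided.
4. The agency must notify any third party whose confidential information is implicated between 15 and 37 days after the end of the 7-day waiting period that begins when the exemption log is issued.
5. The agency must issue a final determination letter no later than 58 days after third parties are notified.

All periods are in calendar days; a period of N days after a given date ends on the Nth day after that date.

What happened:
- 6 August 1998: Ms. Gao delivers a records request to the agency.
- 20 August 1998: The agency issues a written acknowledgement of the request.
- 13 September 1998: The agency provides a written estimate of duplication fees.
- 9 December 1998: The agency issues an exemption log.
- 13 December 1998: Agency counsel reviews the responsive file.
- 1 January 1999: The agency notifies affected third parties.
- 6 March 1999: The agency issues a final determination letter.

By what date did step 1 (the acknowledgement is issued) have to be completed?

Step 1 runs from 6 August 1998, when the request is received. 15 days after 6 August 1998 is 21 August 1998.

21 August 1998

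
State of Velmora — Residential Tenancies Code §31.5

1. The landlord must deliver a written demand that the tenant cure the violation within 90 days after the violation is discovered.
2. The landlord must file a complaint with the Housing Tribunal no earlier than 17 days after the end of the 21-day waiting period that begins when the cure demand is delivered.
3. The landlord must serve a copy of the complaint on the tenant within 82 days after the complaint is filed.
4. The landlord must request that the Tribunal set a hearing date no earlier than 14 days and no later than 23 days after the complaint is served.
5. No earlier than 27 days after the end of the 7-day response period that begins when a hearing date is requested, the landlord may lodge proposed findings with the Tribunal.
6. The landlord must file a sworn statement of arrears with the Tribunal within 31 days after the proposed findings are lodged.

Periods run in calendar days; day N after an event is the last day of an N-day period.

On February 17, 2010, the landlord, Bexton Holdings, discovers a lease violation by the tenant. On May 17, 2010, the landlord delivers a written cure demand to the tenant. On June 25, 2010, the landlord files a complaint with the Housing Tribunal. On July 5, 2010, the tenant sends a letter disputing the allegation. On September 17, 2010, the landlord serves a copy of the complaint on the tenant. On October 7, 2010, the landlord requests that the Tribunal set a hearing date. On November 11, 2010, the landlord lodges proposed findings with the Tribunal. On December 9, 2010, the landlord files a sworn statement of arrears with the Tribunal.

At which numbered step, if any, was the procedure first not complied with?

Step 1: 90 days after February 17, 2010 (when the violation is discovered) is May 18, 2010; May 17, 2010 is within that limit.
Step 2: the earliest permitted date is 17 days after June 7, 2010 (end of the 21-day waiting period, which began when the cure demand is delivered on May 17, 2010), i.e. June 24, 2010; done June 25, 2010, after the minimum wait.
Step 3: 82 days after June 25, 2010 (when the complaint is filed) is September 15, 2010; done September 17, 2010 — 2 days late.

Step 3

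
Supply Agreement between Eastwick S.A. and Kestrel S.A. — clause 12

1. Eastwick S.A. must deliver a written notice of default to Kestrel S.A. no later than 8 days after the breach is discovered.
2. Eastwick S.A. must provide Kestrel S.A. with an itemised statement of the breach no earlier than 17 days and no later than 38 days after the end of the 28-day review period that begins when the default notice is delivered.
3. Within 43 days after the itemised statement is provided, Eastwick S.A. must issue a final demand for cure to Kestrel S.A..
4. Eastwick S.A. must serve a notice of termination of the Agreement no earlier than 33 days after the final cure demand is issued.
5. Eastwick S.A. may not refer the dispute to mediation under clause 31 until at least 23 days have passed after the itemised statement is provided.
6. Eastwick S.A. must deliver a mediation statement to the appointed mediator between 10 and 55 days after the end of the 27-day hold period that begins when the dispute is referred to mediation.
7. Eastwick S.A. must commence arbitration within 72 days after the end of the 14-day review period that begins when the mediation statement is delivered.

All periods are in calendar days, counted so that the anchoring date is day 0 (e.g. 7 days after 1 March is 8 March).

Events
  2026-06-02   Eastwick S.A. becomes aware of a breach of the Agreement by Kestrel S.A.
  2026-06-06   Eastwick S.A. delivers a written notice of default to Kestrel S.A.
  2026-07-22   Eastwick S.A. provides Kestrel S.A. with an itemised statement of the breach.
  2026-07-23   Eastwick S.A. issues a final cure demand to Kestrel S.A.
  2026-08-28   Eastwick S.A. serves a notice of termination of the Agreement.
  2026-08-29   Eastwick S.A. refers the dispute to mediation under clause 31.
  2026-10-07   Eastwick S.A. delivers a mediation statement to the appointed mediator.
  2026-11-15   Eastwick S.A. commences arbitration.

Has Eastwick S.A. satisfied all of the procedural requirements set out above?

(1) due by 2026-06-02 + 8 days = 2026-06-10; completed 2026-06-06, before the deadline.
(2) the permitted window runs from 2026-07-04 + 17 = 2026-07-21 to 2026-07-04 + 38 = 2026-08-11; done 2026-07-22, which is between those dates.
(3) due by 2026-07-22 + 43 days = 2026-09-03; 2026-07-23 is within that limit.
(4) permitted from 2026-07-23 + 33 days = 2026-08-25 onward; done 2026-08-28 — permitted.
(5) permitted from 2026-07-22 + 23 days = 2026-08-14 onward; 2026-08-29 is on or after that date.
(6) the permitted window runs from 2026-09-25 + 10 = 2026-10-05 to 2026-09-25 + 55 = 2026-11-19; 2026-10-07 falls inside that range.
(7) due by 2026-10-21 + 72 days = 2027-01-01; completed 2026-11-15, before the deadline.

Yes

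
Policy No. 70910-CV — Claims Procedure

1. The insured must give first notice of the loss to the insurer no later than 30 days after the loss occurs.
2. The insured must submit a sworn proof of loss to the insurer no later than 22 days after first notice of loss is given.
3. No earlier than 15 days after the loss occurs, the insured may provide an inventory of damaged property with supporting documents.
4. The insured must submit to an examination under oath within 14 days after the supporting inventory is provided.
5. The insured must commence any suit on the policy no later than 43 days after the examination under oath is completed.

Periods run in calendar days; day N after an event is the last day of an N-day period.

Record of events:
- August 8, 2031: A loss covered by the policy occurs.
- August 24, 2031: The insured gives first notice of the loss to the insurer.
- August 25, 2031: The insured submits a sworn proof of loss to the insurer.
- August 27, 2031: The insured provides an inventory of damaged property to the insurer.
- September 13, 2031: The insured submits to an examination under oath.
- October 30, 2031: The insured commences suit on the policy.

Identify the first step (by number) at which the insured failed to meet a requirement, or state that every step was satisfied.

Step 4

Step 1 — counting 30 days from August 8, 2031 (when the loss occurs) gives a deadline of September 7, 2031; done August 24, 2031 — timely.
Step 2 — counting 22 days from August 24, 2031 (when first notice of loss is given) gives a deadline of September 15, 2031; completed August 25, 2031, before the deadline.
Step 3 — must wait 15 days from August 8, 2031 (when the loss occurs), so not before August 23, 2031; done August 27, 2031, after the minimum wait.
Step 4 — counting 14 days from August 27, 2031 (when the supporting inventory is provided) gives a deadline of September 10, 2031; done September 13, 2031 — 3 days late.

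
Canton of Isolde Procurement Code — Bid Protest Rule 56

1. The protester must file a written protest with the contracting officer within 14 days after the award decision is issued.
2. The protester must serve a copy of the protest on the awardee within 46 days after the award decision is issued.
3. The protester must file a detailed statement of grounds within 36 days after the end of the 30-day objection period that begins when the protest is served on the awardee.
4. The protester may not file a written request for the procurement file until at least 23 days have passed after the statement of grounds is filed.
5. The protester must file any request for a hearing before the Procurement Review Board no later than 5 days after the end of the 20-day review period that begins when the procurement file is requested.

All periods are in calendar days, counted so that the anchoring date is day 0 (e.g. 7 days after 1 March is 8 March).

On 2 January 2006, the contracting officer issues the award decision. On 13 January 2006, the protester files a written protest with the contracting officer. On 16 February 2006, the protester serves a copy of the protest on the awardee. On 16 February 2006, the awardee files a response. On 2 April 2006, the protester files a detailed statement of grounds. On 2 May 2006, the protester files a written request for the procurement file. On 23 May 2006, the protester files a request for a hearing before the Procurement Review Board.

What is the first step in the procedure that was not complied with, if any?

None — every step was satisfied

Step 1: 14 days after 2 January 2006 (when the award decision is issued) is 16 January 2006; done 13 January 2006 — timely.
Step 2: 46 days after 2 January 2006 (when the award decision is issued) is 17 February 2006; done 16 February 2006 — timely.
Step 3: 36 days after 18 March 2006 (end of the 30-day objection period, which began when the protest is served on the awardee on 16 February 2006) is 23 April 2006; done 2 April 2006 — timely.
Step 4: the earliest permitted date is 23 days after 2 April 2006 (when the statement of grounds is filed), i.e. 25 April 2006; 2 May 2006 is on or after that date.
Step 5: 5 days after 22 May 2006 (end of the 20-day review period, which began when the procurement file is requested on 2 May 2006) is 27 May 2006; completed 23 May 2006, before the deadline.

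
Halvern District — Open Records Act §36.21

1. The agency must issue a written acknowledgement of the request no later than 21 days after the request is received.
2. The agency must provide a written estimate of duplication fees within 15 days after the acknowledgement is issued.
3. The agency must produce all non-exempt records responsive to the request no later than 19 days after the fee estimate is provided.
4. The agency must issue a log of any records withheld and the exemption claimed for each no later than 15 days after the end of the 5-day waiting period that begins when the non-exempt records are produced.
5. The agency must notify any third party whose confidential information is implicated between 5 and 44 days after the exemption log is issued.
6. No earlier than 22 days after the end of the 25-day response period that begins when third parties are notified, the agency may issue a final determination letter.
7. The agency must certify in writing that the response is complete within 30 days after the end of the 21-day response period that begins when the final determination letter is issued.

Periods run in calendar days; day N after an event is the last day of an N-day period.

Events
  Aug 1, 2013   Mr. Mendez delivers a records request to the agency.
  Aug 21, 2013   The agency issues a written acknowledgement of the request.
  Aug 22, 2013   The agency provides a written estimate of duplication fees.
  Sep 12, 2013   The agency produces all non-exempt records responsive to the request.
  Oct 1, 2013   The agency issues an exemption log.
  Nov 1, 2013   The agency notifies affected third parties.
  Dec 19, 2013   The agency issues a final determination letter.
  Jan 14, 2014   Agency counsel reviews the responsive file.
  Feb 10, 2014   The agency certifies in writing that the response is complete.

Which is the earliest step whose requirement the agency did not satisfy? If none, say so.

Step 3

Step 1: 21 days after Aug 1, 2013 (when the request is received) is Aug 22, 2013; Aug 21, 2013 is within that limit.
Step 2: 15 days after Aug 21, 2013 (when the acknowledgement is issued) is Sep 5, 2013; completed Aug 22, 2013, before the deadline.
Step 3: 19 days after Aug 22, 2013 (when the fee estimate is provided) is Sep 10, 2013; not done until Sep 12, 2013, 2 days after the deadline.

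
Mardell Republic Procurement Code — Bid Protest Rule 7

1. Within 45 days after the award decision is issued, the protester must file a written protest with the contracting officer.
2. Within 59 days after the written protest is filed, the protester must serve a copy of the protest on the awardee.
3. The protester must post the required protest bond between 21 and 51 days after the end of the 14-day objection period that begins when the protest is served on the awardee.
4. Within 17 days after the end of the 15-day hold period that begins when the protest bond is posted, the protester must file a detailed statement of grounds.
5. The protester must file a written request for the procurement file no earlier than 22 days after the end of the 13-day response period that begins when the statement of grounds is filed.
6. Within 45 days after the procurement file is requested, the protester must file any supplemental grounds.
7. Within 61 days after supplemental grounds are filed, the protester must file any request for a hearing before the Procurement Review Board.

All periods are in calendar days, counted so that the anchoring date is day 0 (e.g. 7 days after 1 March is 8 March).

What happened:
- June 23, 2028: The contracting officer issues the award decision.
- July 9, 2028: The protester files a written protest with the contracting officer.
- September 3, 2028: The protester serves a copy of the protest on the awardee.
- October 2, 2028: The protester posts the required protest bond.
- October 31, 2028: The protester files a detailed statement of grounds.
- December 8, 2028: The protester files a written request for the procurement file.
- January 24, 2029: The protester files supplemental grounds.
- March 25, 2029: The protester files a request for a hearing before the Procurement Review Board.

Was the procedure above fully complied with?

No

(1) due by June 23, 2028 + 45 days = August 7, 2028; done July 9, 2028 — timely.
(2) due by July 9, 2028 + 59 days = September 6, 2028; completed September 3, 2028, before the deadline.
(3) the permitted window runs from September 17, 2028 + 21 = October 8, 2028 to September 17, 2028 + 51 = November 7, 2028; October 2, 2028 is 6 days too early.
That is the first point of non-compliance.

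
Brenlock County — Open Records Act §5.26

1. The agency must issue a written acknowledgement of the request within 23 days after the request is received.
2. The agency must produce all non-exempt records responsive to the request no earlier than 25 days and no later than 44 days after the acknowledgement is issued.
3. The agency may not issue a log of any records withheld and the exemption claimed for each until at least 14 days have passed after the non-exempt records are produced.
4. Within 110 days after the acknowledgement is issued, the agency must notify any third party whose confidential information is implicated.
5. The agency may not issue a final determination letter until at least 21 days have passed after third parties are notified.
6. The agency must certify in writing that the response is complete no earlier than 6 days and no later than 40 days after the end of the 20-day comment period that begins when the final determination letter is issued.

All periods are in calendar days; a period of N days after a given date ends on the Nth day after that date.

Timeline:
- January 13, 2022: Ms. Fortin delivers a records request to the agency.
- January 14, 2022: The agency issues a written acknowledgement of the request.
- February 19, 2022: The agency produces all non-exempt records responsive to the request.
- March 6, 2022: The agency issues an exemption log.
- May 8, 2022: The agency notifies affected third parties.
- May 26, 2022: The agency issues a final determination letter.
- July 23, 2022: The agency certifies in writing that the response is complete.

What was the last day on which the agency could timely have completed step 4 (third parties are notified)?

Step 4 runs from January 14, 2022, when the acknowledgement is issued. 110 days after January 14, 2022 is May 4, 2022.

May 4, 2022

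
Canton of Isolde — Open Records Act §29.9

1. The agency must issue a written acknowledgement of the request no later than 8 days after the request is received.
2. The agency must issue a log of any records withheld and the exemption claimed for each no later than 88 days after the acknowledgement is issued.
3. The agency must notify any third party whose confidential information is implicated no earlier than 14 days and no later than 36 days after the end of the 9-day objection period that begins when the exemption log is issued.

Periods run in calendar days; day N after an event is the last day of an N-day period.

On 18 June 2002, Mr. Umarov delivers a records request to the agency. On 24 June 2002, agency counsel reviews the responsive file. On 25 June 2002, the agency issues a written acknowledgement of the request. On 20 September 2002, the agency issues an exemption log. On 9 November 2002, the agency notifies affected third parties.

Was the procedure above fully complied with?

Step 1: 8 days after 18 June 2002 (when the request is received) is 26 June 2002; completed 25 June 2002, before the deadline.
Step 2: 88 days after 25 June 2002 (when the acknowledgement is issued) is 21 September 2002; done 20 September 2002 — timely.
Step 3: the window is 14–36 days after 29 September 2002 (end of the 9-day objection period, which began when the exemption log is issued on 20 September 2002), so 13 October 2002 through 4 November 2002; done 9 November 2002 — 5 days after the window closed.
Later steps need not be reached.

No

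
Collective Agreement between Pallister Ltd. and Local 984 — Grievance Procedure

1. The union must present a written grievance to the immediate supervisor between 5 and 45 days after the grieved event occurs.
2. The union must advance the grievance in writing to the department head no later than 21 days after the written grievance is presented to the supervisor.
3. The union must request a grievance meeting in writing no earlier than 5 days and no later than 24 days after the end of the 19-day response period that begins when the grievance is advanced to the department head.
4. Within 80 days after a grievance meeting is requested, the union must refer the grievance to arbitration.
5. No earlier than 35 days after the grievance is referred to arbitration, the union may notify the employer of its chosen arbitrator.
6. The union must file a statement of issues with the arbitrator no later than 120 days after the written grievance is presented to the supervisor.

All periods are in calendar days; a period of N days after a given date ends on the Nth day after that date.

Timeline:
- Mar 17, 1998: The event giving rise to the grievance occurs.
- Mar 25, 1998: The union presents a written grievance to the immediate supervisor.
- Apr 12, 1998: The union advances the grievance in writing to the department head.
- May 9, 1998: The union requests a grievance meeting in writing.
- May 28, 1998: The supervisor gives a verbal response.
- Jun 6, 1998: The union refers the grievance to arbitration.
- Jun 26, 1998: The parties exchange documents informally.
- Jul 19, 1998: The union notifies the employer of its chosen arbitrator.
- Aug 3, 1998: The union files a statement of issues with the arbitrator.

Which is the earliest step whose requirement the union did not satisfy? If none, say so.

Step 1: the window is 5–45 days after Mar 17, 1998 (when the grieved event occurs), so Mar 22, 1998 through May 1, 1998; done Mar 25, 1998 — within the window.
Step 2: 21 days after Mar 25, 1998 (when the written grievance is presented to the supervisor) is Apr 15, 1998; done Apr 12, 1998 — timely.
Step 3: the window is 5–24 days after May 1, 1998 (end of the 19-day response period, which began when the grievance is advanced to the department head on Apr 12, 1998), so May 6, 1998 through May 25, 1998; done May 9, 1998, which is between those dates.
Step 4: 80 days after May 9, 1998 (when a grievance meeting is requested) is Jul 28, 1998; completed Jun 6, 1998, before the deadline.
Step 5: the earliest permitted date is 35 days after Jun 6, 1998 (when the grievance is referred to arbitration), i.e. Jul 11, 1998; done Jul 19, 1998, after the minimum wait.
Step 6: 120 days after Mar 25, 1998 (when the written grievance is presented to the supervisor) is Jul 23, 1998; Aug 3, 1998 misses that deadline by 11 days.
No need to go further; step 6 was not satisfied.

Step 6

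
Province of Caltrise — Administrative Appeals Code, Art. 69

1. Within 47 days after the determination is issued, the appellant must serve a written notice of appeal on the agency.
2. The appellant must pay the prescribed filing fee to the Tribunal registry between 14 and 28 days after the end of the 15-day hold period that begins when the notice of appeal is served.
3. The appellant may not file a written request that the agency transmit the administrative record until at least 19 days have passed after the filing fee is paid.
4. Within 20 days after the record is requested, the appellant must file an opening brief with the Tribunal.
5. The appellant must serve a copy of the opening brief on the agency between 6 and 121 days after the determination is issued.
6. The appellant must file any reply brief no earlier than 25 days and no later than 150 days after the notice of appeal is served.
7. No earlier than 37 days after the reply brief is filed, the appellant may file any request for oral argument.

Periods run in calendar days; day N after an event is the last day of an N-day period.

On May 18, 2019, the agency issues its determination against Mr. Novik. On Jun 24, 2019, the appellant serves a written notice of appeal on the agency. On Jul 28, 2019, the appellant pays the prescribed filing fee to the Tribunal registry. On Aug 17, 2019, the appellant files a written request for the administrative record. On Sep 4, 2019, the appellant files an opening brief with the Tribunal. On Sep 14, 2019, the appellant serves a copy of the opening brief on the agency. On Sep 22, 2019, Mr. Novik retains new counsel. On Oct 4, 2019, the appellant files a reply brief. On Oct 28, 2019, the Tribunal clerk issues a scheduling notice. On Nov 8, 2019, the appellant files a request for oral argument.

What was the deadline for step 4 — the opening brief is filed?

Sep 6, 2019

Step 4 runs from Aug 17, 2019, when the record is requested. 20 days after Aug 17, 2019 is Sep 6, 2019.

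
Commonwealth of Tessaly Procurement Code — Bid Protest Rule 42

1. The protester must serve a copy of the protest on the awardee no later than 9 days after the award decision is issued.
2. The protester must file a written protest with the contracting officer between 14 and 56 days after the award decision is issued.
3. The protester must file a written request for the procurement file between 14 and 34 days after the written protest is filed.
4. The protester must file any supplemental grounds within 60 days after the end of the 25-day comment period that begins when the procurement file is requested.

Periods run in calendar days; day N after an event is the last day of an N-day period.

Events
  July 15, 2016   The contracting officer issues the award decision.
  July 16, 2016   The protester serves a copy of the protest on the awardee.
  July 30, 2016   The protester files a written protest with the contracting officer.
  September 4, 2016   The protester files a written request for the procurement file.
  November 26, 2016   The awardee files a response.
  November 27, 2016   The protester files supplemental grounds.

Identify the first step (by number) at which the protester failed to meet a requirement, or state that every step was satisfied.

Step 1: 9 days after July 15, 2016 (when the award decision is issued) is July 24, 2016; completed July 16, 2016, before the deadline.
Step 2: the window is 14–56 days after July 15, 2016 (when the award decision is issued), so July 29, 2016 through September 9, 2016; July 30, 2016 falls inside that range.
Step 3: the window is 14–34 days after July 30, 2016 (when the written protest is filed), so August 13, 2016 through September 2, 2016; done September 4, 2016 — 2 days after the window closed.

Step 3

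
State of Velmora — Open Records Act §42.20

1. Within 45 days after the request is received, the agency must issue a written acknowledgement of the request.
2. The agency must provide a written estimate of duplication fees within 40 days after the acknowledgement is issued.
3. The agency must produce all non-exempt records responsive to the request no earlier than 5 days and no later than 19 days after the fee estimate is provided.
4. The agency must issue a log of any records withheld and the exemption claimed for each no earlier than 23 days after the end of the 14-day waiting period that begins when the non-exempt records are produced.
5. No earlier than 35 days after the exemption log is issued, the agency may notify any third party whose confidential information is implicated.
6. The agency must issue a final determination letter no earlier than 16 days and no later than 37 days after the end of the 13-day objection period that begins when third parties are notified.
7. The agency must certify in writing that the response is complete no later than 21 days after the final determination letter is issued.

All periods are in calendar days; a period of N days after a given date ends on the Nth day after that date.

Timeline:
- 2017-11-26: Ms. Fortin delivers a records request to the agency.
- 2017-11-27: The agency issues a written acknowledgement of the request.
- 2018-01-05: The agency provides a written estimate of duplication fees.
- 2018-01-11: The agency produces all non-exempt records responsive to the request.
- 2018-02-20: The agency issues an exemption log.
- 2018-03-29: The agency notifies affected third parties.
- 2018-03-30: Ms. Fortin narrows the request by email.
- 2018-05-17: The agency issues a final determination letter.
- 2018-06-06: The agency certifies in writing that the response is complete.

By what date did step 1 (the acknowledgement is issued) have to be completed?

Step 1 runs from 2017-11-26, when the request is received. 45 days after 2017-11-26 is 2018-01-10.

2018-01-10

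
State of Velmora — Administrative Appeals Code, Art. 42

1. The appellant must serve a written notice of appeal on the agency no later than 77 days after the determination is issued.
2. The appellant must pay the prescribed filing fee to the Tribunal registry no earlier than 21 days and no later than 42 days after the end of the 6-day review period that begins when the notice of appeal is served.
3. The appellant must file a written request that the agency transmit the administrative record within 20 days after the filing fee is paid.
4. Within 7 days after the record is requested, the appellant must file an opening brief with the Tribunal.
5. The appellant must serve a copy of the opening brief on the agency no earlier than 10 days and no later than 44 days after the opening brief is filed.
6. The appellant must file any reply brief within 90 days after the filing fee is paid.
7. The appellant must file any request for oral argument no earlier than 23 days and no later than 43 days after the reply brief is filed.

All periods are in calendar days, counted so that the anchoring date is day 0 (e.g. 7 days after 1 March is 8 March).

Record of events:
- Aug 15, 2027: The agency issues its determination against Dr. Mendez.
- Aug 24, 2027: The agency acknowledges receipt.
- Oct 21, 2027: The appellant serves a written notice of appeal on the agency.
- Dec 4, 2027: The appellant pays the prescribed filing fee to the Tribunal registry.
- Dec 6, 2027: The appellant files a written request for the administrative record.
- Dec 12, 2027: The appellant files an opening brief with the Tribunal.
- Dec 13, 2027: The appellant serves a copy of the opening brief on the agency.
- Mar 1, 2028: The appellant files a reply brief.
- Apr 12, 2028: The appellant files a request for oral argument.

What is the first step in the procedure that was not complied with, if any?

Step 1 — counting 77 days from Aug 15, 2027 (when the determination is issued) gives a deadline of Oct 31, 2027; completed Oct 21, 2027, before the deadline.
Step 2 — 21 and 42 days from Oct 27, 2027 (end of the 6-day review period, which began when the notice of appeal is served on Oct 21, 2027) are Nov 17, 2027 and Dec 8, 2027 respectively; Dec 4, 2027 falls inside that range.
Step 3 — counting 20 days from Dec 4, 2027 (when the filing fee is paid) gives a deadline of Dec 24, 2027; done Dec 6, 2027 — timely.
Step 4 — counting 7 days from Dec 6, 2027 (when the record is requested) gives a deadline of Dec 13, 2027; completed Dec 12, 2027, before the deadline.
Step 5 — 10 and 44 days from Dec 12, 2027 (when the opening brief is filed) are Dec 22, 2027 and Jan 25, 2028 respectively; done Dec 13, 2027 — 9 days before the window opened.
That is the first point of non-compliance.

Step 5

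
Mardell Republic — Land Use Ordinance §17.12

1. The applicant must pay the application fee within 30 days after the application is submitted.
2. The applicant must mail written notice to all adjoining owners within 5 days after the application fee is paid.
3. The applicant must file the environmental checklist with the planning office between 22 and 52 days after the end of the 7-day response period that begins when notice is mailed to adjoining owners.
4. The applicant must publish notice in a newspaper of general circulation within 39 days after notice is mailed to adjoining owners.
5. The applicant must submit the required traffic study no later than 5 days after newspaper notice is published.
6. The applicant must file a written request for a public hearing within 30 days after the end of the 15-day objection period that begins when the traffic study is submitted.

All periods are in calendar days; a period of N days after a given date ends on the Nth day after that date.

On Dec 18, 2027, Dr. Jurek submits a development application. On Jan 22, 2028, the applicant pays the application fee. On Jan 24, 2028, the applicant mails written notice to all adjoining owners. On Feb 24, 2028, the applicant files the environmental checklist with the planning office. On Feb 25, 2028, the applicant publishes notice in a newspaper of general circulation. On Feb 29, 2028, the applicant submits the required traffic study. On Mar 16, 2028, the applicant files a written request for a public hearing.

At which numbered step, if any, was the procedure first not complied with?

(1) due by Dec 18, 2027 + 30 days = Jan 17, 2028; done Jan 22, 2028 — 5 days late.
No need to go further; step 1 was not satisfied.

Step 1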